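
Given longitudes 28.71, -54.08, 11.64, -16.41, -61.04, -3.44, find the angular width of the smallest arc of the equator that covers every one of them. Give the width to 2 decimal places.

Sort the longitudes: -61.04°, -54.08°, -16.41°, -3.44°, +11.64°, +28.71°.
Eastward gaps between consecutive values (wrapping around): 6.96°, 37.67°, 12.97°, 15.08°, 17.07°, 270.25°.
Largest gap = 270.25° ⇒ minimal covering band is its complement: 360° − 270.25° = 89.75°.
Band runs from -61.04° eastward to +28.71°.

89.75°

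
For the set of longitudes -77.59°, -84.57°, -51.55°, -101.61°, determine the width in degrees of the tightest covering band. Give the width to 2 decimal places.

Sort the longitudes: -101.61°, -84.57°, -77.59°, -51.55°.
Eastward gaps between consecutive values (wrapping around): 17.04°, 6.98°, 26.04°, 309.94°.
Largest gap = 309.94° ⇒ minimal covering band is its complement: 360° − 309.94° = 50.06°.
Band runs from -101.61° eastward to -51.55°.

50.06°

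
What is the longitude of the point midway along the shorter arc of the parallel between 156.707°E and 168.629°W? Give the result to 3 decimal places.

Signed shortest Δλ from +156.707° to -168.629° is +34.664°.
Midpoint longitude = +156.707° + (+34.664°)/2 = +156.707° + 17.332° = +174.039°.
(The naïve average (+156.707 + -168.629)/2 = -5.961° is on the wrong side of the globe.)

174.039°E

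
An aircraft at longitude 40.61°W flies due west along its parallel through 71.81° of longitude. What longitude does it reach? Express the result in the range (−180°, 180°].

112.42°W

Start at -40.61°; shift −71.81° → -112.42°.
-112.42° already lies in (−180°, 180°].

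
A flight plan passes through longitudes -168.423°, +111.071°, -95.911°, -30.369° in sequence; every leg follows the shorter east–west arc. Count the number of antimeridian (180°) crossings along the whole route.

Leg 1: -168.423° → +111.071°, shortest Δλ = -80.506° (west) — crosses 180°.
Leg 2: +111.071° → -95.911°, shortest Δλ = 153.018° (east) — crosses 180°.
Leg 3: -95.911° → -30.369°, shortest Δλ = 65.542° (east) — does not cross 180°.
Total crossings: 2.

2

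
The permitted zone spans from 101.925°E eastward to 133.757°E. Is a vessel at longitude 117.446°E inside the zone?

Yes

Band width going east from +101.925° to +133.757°: ((133.757 − 101.925) mod 360) = 31.832°.
Offset of +117.446° east of the west edge: ((117.446 − 101.925) mod 360) = 15.521°.
15.521° ≤ 31.832° ⇒ inside.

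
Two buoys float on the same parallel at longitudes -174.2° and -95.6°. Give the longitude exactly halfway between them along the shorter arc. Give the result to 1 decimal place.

-134.9°

Signed shortest Δλ from -174.2° to -95.6° is +78.6°.
Midpoint longitude = -174.2° + (+78.6°)/2 = -174.2° + 39.3° = -134.9°.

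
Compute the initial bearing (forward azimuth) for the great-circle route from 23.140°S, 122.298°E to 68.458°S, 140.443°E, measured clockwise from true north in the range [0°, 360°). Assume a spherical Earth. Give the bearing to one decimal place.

171.0°

Δλ = 140.443 − 122.298 = 18.145°.
θ = atan2( sin Δλ · cos φ₂ , cos φ₁ · sin φ₂ − sin φ₁ · cos φ₂ · cos Δλ )
  = atan2(0.11435, -0.71820) = 170.953° → normalised to [0°, 360°): 170.953°.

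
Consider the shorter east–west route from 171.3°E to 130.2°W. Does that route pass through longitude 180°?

Yes

Naïve |-130.2 − 171.3| = 301.5° > 180°, so the shorter arc goes the other way round — across 180°.
Signed shortest Δλ = ((-130.2 − 171.3 + 180) mod 360) − 180 = 58.5°.
Going east by 58.5° from +171.3° passes through 180° before reaching -130.2°.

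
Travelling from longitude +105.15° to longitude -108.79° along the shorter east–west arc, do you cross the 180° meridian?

Naïve |-108.79 − 105.15| = 213.94° > 180°, so the shorter arc goes the other way round — across 180°.
Signed shortest Δλ = ((-108.79 − 105.15 + 180) mod 360) − 180 = 146.06°.
Going east by 146.06° from +105.15° passes through 180° before reaching -108.79°.

Yes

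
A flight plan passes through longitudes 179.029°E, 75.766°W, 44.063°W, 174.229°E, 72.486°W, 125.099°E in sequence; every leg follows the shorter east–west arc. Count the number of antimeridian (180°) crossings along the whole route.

Leg 1: +179.029° → -75.766°, shortest Δλ = 105.205° (east) — crosses 180°.
Leg 2: -75.766° → -44.063°, shortest Δλ = 31.703° (east) — does not cross 180°.
Leg 3: -44.063° → +174.229°, shortest Δλ = -141.708° (west) — crosses 180°.
Leg 4: +174.229° → -72.486°, shortest Δλ = 113.285° (east) — crosses 180°.
Leg 5: -72.486° → +125.099°, shortest Δλ = -162.415° (west) — crosses 180°.
Total crossings: 4.

4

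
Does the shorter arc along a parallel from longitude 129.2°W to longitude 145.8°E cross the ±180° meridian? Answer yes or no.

Naïve |145.8 − -129.2| = 275.0° > 180°, so the shorter arc goes the other way round — across 180°.
Signed shortest Δλ = ((145.8 − -129.2 + 180) mod 360) − 180 = -85.0°.
Going west by 85.0° from -129.2° passes through 180° before reaching +145.8°.

Yes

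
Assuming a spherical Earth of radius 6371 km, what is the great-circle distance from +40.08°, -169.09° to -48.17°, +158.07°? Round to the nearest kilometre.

Δλ = 158.07 − -169.09 = 327.16°; wrapped into (−180°, 180°]: -32.84°.
Δφ = -48.17 − 40.08 = -88.25°.
a = sin²(Δφ/2) + cos φ₁ · cos φ₂ · sin²(Δλ/2) = 0.525506.
c = 2·atan2(√a, √(1−a)) = 1.62183 rad → d = 6371·c ≈ 10332.68 km.

10333 km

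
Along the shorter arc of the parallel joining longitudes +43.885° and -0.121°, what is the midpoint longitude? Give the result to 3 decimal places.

+21.882°

Signed shortest Δλ from +43.885° to -0.121° is -44.006°.
Midpoint longitude = +43.885° + (-44.006°)/2 = +43.885° − 22.003° = +21.882°.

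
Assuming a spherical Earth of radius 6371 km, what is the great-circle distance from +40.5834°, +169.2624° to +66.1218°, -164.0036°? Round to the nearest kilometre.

Δλ = -164.0036 − 169.2624 = -333.2660°; wrapped into (−180°, 180°]: 26.7340°.
Δφ = 66.1218 − 40.5834 = 25.5384°.
a = sin²(Δφ/2) + cos φ₁ · cos φ₂ · sin²(Δλ/2) = 0.065283.
c = 2·atan2(√a, √(1−a)) = 0.51674 rad → d = 6371·c ≈ 3292.15 km.

3292 km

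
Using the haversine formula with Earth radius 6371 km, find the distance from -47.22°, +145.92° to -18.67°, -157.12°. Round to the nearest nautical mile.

Δλ = -157.12 − 145.92 = -303.04°; wrapped into (−180°, 180°]: 56.96°.
Δφ = -18.67 − -47.22 = 28.55°.
a = sin²(Δφ/2) + cos φ₁ · cos φ₂ · sin²(Δλ/2) = 0.207111.
c = 2·atan2(√a, √(1−a)) = 0.94496 rad → d = 6371·c ≈ 6020.32 km ≈ 3250.72 nmi.

3251 nmi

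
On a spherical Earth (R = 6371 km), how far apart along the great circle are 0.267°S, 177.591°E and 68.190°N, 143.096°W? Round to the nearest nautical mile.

Δλ = -143.096 − 177.591 = -320.687°; wrapped into (−180°, 180°]: 39.313°.
Δφ = 68.190 − -0.267 = 68.457°.
a = sin²(Δφ/2) + cos φ₁ · cos φ₂ · sin²(Δλ/2) = 0.358439.
c = 2·atan2(√a, √(1−a)) = 1.28375 rad → d = 6371·c ≈ 8178.76 km ≈ 4416.18 nmi.

4416 nmi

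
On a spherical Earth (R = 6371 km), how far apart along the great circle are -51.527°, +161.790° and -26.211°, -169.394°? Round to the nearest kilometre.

Δλ = -169.394 − 161.790 = -331.184°; wrapped into (−180°, 180°]: 28.816°.
Δφ = -26.211 − -51.527 = 25.316°.
a = sin²(Δφ/2) + cos φ₁ · cos φ₂ · sin²(Δλ/2) = 0.082577.
c = 2·atan2(√a, √(1−a)) = 0.58294 rad → d = 6371·c ≈ 3713.93 km.

3714 km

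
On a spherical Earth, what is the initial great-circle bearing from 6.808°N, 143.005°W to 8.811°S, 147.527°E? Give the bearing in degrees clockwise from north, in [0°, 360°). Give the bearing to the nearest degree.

Δλ = 147.527 − -143.005 = 290.532°; wrapped into (−180°, 180°]: -69.468°.
θ = atan2( sin Δλ · cos φ₂ , cos φ₁ · sin φ₂ − sin φ₁ · cos φ₂ · cos Δλ )
  = atan2(-0.92543, -0.19318) = -101.791° → normalised to [0°, 360°): 258.209°.

258°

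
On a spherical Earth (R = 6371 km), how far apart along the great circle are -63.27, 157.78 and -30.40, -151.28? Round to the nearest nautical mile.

2753 nmi

Δλ = -151.28 − 157.78 = -309.06°; wrapped into (−180°, 180°]: 50.94°.
Δφ = -30.40 − -63.27 = 32.87°.
a = sin²(Δφ/2) + cos φ₁ · cos φ₂ · sin²(Δλ/2) = 0.151792.
c = 2·atan2(√a, √(1−a)) = 0.80041 rad → d = 6371·c ≈ 5099.38 km ≈ 2753.45 nmi.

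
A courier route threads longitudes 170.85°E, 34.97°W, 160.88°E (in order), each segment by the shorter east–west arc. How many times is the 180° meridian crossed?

Leg 1: +170.85° → -34.97°, shortest Δλ = 154.18° (east) — crosses 180°.
Leg 2: -34.97° → +160.88°, shortest Δλ = -164.15° (west) — crosses 180°.
Total crossings: 2.

2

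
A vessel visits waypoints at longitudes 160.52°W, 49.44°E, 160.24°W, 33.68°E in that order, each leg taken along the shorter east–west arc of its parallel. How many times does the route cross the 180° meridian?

Leg 1: -160.52° → +49.44°, shortest Δλ = -150.04° (west) — crosses 180°.
Leg 2: +49.44° → -160.24°, shortest Δλ = 150.32° (east) — crosses 180°.
Leg 3: -160.24° → +33.68°, shortest Δλ = -166.08° (west) — crosses 180°.
Total crossings: 3.

3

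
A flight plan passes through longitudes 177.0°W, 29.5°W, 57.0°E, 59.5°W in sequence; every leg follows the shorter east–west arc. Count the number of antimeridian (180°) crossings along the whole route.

0

Leg 1: -177.0° → -29.5°, shortest Δλ = 147.5° (east) — does not cross 180°.
Leg 2: -29.5° → +57.0°, shortest Δλ = 86.5° (east) — does not cross 180°.
Leg 3: +57.0° → -59.5°, shortest Δλ = -116.5° (west) — does not cross 180°.
Total crossings: 0.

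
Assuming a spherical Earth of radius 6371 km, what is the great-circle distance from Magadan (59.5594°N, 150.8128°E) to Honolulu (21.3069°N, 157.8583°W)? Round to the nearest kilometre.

5842 km

Δλ = -157.8583 − 150.8128 = -308.6711°; wrapped into (−180°, 180°]: 51.3289°.
Δφ = 21.3069 − 59.5594 = -38.2525°.
a = sin²(Δφ/2) + cos φ₁ · cos φ₂ · sin²(Δλ/2) = 0.195893.
c = 2·atan2(√a, √(1−a)) = 0.91699 rad → d = 6371·c ≈ 5842.13 km.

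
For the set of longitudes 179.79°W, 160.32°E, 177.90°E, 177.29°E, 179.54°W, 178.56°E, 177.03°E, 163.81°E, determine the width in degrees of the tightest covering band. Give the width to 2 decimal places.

Sort the longitudes: -179.79°, -179.54°, +160.32°, +163.81°, +177.03°, +177.29°, +177.90°, +178.56°.
Eastward gaps between consecutive values (wrapping around): 0.25°, 339.86°, 3.49°, 13.22°, 0.26°, 0.61°, 0.66°, 1.65°.
Largest gap = 339.86° ⇒ minimal covering band is its complement: 360° − 339.86° = 20.14°.
Band runs from +160.32° eastward to -179.54°, crossing the antimeridian.

20.14°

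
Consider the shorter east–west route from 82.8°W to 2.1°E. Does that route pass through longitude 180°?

Signed shortest Δλ = ((2.1 − -82.8 + 180) mod 360) − 180 = 84.9°.
Going east by 84.9° from -82.8° reaches +2.1° without touching 180°.

No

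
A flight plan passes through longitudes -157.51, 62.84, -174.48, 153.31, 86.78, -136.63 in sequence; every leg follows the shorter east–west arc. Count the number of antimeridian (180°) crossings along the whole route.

4

Leg 1: -157.51° → +62.84°, shortest Δλ = -139.65° (west) — crosses 180°.
Leg 2: +62.84° → -174.48°, shortest Δλ = 122.68° (east) — crosses 180°.
Leg 3: -174.48° → +153.31°, shortest Δλ = -32.21° (west) — crosses 180°.
Leg 4: +153.31° → +86.78°, shortest Δλ = -66.53° (west) — does not cross 180°.
Leg 5: +86.78° → -136.63°, shortest Δλ = 136.59° (east) — crosses 180°.
Total crossings: 4.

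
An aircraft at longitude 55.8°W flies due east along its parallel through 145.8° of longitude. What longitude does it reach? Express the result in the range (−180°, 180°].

90.0°E

Start at -55.8°; shift +145.8° → +90.0°.
+90.0° already lies in (−180°, 180°].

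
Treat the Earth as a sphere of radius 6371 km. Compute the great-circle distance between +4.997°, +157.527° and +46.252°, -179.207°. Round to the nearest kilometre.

Δλ = -179.207 − 157.527 = -336.734°; wrapped into (−180°, 180°]: 23.266°.
Δφ = 46.252 − 4.997 = 41.255°.
a = sin²(Δφ/2) + cos φ₁ · cos φ₂ · sin²(Δλ/2) = 0.152118.
c = 2·atan2(√a, √(1−a)) = 0.80131 rad → d = 6371·c ≈ 5105.16 km.

5105 km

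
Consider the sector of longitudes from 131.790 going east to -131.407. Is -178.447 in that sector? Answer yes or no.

Band width going east from +131.790° to -131.407°: ((-131.407 − 131.790) mod 360) = 96.803°.
Offset of -178.447° east of the west edge: ((-178.447 − 131.790) mod 360) = 49.763°.
49.763° ≤ 96.803° ⇒ inside.

Yes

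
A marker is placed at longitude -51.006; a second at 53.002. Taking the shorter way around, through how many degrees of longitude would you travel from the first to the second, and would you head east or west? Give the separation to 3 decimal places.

Raw difference: 53.002 − -51.006 = 104.008°.
Normalise into (−180°, 180°]: 104.008° stays 104.008°.
Positive ⇒ the second point lies to the east; separation 104.008°.

104.008° east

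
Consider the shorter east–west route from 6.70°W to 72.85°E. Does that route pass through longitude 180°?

No

Signed shortest Δλ = ((72.85 − -6.70 + 180) mod 360) − 180 = 79.55°.
Going east by 79.55° from -6.70° reaches +72.85° without touching 180°.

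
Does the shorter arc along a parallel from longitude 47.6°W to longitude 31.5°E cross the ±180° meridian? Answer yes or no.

No

Signed shortest Δλ = ((31.5 − -47.6 + 180) mod 360) − 180 = 79.1°.
Going east by 79.1° from -47.6° reaches +31.5° without touching 180°.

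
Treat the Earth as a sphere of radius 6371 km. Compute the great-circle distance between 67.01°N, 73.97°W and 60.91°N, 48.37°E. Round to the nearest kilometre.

Δλ = 48.37 − -73.97 = 122.34°.
Δφ = 60.91 − 67.01 = -6.10°.
a = sin²(Δφ/2) + cos φ₁ · cos φ₂ · sin²(Δλ/2) = 0.148565.
c = 2·atan2(√a, √(1−a)) = 0.79137 rad → d = 6371·c ≈ 5041.83 km.

5042 km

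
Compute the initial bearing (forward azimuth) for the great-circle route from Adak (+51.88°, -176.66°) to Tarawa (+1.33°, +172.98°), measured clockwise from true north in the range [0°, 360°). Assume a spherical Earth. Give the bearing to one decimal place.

Δλ = 172.98 − -176.66 = 349.64°; wrapped into (−180°, 180°]: -10.36°.
θ = atan2( sin Δλ · cos φ₂ , cos φ₁ · sin φ₂ − sin φ₁ · cos φ₂ · cos Δλ )
  = atan2(-0.17978, -0.75936) = -166.680° → normalised to [0°, 360°): 193.320°.

193.3°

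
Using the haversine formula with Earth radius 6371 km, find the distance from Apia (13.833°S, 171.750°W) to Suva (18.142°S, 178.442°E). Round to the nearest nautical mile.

Δλ = 178.442 − -171.750 = 350.192°; wrapped into (−180°, 180°]: -9.808°.
Δφ = -18.142 − -13.833 = -4.309°.
a = sin²(Δφ/2) + cos φ₁ · cos φ₂ · sin²(Δλ/2) = 0.008157.
c = 2·atan2(√a, √(1−a)) = 0.18087 rad → d = 6371·c ≈ 1152.35 km ≈ 622.22 nmi.

622 nmi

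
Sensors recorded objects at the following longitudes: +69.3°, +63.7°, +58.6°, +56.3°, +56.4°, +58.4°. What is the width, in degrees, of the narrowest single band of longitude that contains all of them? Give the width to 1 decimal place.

Sort the longitudes: +56.3°, +56.4°, +58.4°, +58.6°, +63.7°, +69.3°.
Eastward gaps between consecutive values (wrapping around): 0.1°, 2.0°, 0.2°, 5.1°, 5.6°, 347.0°.
Largest gap = 347.0° ⇒ minimal covering band is its complement: 360° − 347.0° = 13.0°.
Band runs from +56.3° eastward to +69.3°.

13.0°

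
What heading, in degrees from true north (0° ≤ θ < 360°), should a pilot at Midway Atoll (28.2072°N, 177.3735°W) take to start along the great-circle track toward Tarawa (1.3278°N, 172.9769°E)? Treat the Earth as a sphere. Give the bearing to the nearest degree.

Δλ = 172.9769 − -177.3735 = 350.3504°; wrapped into (−180°, 180°]: -9.6496°.
θ = atan2( sin Δλ · cos φ₂ , cos φ₁ · sin φ₂ − sin φ₁ · cos φ₂ · cos Δλ )
  = atan2(-0.16758, -0.44543) = -159.383° → normalised to [0°, 360°): 200.617°.

201°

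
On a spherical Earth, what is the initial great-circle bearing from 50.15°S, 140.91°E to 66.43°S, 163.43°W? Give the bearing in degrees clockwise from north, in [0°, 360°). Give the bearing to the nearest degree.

Δλ = -163.43 − 140.91 = -304.34°; wrapped into (−180°, 180°]: 55.66°.
θ = atan2( sin Δλ · cos φ₂ , cos φ₁ · sin φ₂ − sin φ₁ · cos φ₂ · cos Δλ )
  = atan2(0.33017, -0.41415) = 141.437° → normalised to [0°, 360°): 141.437°.

141°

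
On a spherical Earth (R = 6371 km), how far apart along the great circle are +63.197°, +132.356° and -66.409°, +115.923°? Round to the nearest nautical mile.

7815 nmi

Δλ = 115.923 − 132.356 = -16.433°.
Δφ = -66.409 − 63.197 = -129.606°.
a = sin²(Δφ/2) + cos φ₁ · cos φ₂ · sin²(Δλ/2) = 0.822438.
c = 2·atan2(√a, √(1−a)) = 2.27166 rad → d = 6371·c ≈ 14472.73 km ≈ 7814.65 nmi.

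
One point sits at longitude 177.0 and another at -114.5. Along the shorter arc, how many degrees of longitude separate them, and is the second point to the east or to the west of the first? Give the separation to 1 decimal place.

Raw difference: -114.5 − 177.0 = -291.5°.
Normalise into (−180°, 180°]: -291.5° + 360° = 68.5°.
Positive ⇒ the second point lies to the east; separation 68.5°.

68.5° east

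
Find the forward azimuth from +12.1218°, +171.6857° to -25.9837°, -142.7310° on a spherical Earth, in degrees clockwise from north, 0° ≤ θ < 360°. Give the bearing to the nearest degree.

131°

Δλ = -142.7310 − 171.6857 = -314.4167°; wrapped into (−180°, 180°]: 45.5833°.
θ = atan2( sin Δλ · cos φ₂ , cos φ₁ · sin φ₂ − sin φ₁ · cos φ₂ · cos Δλ )
  = atan2(0.64207, -0.56046) = 131.117° → normalised to [0°, 360°): 131.117°.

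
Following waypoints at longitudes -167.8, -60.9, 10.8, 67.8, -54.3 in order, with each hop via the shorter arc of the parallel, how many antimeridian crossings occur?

Leg 1: -167.8° → -60.9°, shortest Δλ = 106.9° (east) — does not cross 180°.
Leg 2: -60.9° → +10.8°, shortest Δλ = 71.7° (east) — does not cross 180°.
Leg 3: +10.8° → +67.8°, shortest Δλ = 57.0° (east) — does not cross 180°.
Leg 4: +67.8° → -54.3°, shortest Δλ = -122.1° (west) — does not cross 180°.
Total crossings: 0.

0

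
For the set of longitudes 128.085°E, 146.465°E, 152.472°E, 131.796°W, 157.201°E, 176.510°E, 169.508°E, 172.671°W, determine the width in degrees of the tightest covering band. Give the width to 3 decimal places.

Sort the longitudes: -172.671°, -131.796°, +128.085°, +146.465°, +152.472°, +157.201°, +169.508°, +176.510°.
Eastward gaps between consecutive values (wrapping around): 40.875°, 259.881°, 18.380°, 6.007°, 4.729°, 12.307°, 7.002°, 10.819°.
Largest gap = 259.881° ⇒ minimal covering band is its complement: 360° − 259.881° = 100.119°.
Band runs from +128.085° eastward to -131.796°, crossing the antimeridian.

100.119°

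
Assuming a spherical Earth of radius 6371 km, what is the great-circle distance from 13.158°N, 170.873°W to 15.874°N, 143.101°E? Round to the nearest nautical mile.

Δλ = 143.101 − -170.873 = 313.974°; wrapped into (−180°, 180°]: -46.026°.
Δφ = 15.874 − 13.158 = 2.716°.
a = sin²(Δφ/2) + cos φ₁ · cos φ₂ · sin²(Δλ/2) = 0.143708.
c = 2·atan2(√a, √(1−a)) = 0.77762 rad → d = 6371·c ≈ 4954.23 km ≈ 2675.07 nmi.

2675 nmi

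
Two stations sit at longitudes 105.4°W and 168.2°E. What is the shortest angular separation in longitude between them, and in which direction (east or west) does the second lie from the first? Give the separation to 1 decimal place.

Raw difference: 168.2 − -105.4 = 273.6°.
Normalise into (−180°, 180°]: 273.6° − 360° = -86.4°.
Negative ⇒ the second point lies to the west; separation 86.4°.

86.4° west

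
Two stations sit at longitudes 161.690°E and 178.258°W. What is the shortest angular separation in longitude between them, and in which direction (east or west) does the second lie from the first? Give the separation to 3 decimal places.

Raw difference: -178.258 − 161.690 = -339.948°.
Normalise into (−180°, 180°]: -339.948° + 360° = 20.052°.
Positive ⇒ the second point lies to the east; separation 20.052°.

20.052° east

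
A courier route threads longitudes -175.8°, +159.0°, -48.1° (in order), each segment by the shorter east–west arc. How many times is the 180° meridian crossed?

2

Leg 1: -175.8° → +159.0°, shortest Δλ = -25.2° (west) — crosses 180°.
Leg 2: +159.0° → -48.1°, shortest Δλ = 152.9° (east) — crosses 180°.
Total crossings: 2.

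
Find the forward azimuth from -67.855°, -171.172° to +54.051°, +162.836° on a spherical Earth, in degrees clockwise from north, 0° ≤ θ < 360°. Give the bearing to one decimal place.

342.0°

Δλ = 162.836 − -171.172 = 334.008°; wrapped into (−180°, 180°]: -25.992°.
θ = atan2( sin Δλ · cos φ₂ , cos φ₁ · sin φ₂ − sin φ₁ · cos φ₂ · cos Δλ )
  = atan2(-0.25728, 0.79392) = -17.956° → normalised to [0°, 360°): 342.044°.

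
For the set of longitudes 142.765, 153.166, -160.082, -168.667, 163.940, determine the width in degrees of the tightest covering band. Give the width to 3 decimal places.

57.153°

Sort the longitudes: -168.667°, -160.082°, +142.765°, +153.166°, +163.940°.
Eastward gaps between consecutive values (wrapping around): 8.585°, 302.847°, 10.401°, 10.774°, 27.393°.
Largest gap = 302.847° ⇒ minimal covering band is its complement: 360° − 302.847° = 57.153°.
Band runs from +142.765° eastward to -160.082°, crossing the antimeridian.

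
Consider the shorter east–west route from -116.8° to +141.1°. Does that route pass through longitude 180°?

Yes

Naïve |141.1 − -116.8| = 257.9° > 180°, so the shorter arc goes the other way round — across 180°.
Signed shortest Δλ = ((141.1 − -116.8 + 180) mod 360) − 180 = -102.1°.
Going west by 102.1° from -116.8° passes through 180° before reaching +141.1°.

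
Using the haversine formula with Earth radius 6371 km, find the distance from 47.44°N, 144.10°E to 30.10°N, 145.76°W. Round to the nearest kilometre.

Δλ = -145.76 − 144.10 = -289.86°; wrapped into (−180°, 180°]: 70.14°.
Δφ = 30.10 − 47.44 = -17.34°.
a = sin²(Δφ/2) + cos φ₁ · cos φ₂ · sin²(Δλ/2) = 0.215906.
c = 2·atan2(√a, √(1−a)) = 0.96649 rad → d = 6371·c ≈ 6157.53 km.

6158 km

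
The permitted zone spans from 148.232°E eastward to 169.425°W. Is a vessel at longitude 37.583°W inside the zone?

No

Band width going east from +148.232° to -169.425°: ((-169.425 − 148.232) mod 360) = 42.343°.
Offset of -37.583° east of the west edge: ((-37.583 − 148.232) mod 360) = 174.185°.
174.185° > 42.343° ⇒ outside.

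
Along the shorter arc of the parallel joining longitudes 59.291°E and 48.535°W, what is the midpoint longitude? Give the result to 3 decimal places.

5.378°E

Signed shortest Δλ from +59.291° to -48.535° is -107.826°.
Midpoint longitude = +59.291° + (-107.826°)/2 = +59.291° − 53.913° = +5.378°.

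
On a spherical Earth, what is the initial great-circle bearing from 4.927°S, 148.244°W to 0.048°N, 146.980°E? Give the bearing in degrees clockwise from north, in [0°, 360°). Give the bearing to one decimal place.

Δλ = 146.980 − -148.244 = 295.224°; wrapped into (−180°, 180°]: -64.776°.
θ = atan2( sin Δλ · cos φ₂ , cos φ₁ · sin φ₂ − sin φ₁ · cos φ₂ · cos Δλ )
  = atan2(-0.90465, 0.03744) = -87.630° → normalised to [0°, 360°): 272.370°.

272.4°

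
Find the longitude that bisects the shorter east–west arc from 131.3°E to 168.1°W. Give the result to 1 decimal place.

161.6°E

Signed shortest Δλ from +131.3° to -168.1° is +60.6°.
Midpoint longitude = +131.3° + (+60.6°)/2 = +131.3° + 30.3° = +161.6°.
(The naïve average (+131.3 + -168.1)/2 = -18.4° is on the wrong side of the globe.)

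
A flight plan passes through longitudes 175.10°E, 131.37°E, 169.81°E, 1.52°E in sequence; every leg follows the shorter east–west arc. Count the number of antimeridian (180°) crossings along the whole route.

0

Leg 1: +175.10° → +131.37°, shortest Δλ = -43.73° (west) — does not cross 180°.
Leg 2: +131.37° → +169.81°, shortest Δλ = 38.44° (east) — does not cross 180°.
Leg 3: +169.81° → +1.52°, shortest Δλ = -168.29° (west) — does not cross 180°.
Total crossings: 0.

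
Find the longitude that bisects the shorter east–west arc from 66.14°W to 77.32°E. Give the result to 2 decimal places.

5.59°E

Signed shortest Δλ from -66.14° to +77.32° is +143.46°.
Midpoint longitude = -66.14° + (+143.46°)/2 = -66.14° + 71.73° = +5.59°.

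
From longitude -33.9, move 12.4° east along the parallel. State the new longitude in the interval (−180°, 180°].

-21.5°

Start at -33.9°; shift +12.4° → -21.5°.
-21.5° already lies in (−180°, 180°].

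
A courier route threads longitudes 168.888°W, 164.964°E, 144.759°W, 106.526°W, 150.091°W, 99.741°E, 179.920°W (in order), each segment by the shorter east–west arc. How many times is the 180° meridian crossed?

4

Leg 1: -168.888° → +164.964°, shortest Δλ = -26.148° (west) — crosses 180°.
Leg 2: +164.964° → -144.759°, shortest Δλ = 50.277° (east) — crosses 180°.
Leg 3: -144.759° → -106.526°, shortest Δλ = 38.233° (east) — does not cross 180°.
Leg 4: -106.526° → -150.091°, shortest Δλ = -43.565° (west) — does not cross 180°.
Leg 5: -150.091° → +99.741°, shortest Δλ = -110.168° (west) — crosses 180°.
Leg 6: +99.741° → -179.920°, shortest Δλ = 80.339° (east) — crosses 180°.
Total crossings: 4.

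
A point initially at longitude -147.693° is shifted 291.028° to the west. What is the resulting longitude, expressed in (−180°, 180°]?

-78.721°

Start at -147.693°; shift −291.028° → -438.721°.
-438.721° lies outside (−180°, 180°]; add 360° → -78.721°.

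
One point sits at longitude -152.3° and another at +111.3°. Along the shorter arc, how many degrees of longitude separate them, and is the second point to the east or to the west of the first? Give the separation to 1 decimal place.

96.4° west

Raw difference: 111.3 − -152.3 = 263.6°.
Normalise into (−180°, 180°]: 263.6° − 360° = -96.4°.
Negative ⇒ the second point lies to the west; separation 96.4°.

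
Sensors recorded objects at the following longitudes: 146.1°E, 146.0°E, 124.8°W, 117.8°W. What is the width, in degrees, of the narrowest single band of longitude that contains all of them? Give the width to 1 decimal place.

96.2°

Sort the longitudes: -124.8°, -117.8°, +146.0°, +146.1°.
Eastward gaps between consecutive values (wrapping around): 7.0°, 263.8°, 0.1°, 89.1°.
Largest gap = 263.8° ⇒ minimal covering band is its complement: 360° − 263.8° = 96.2°.
Band runs from +146.0° eastward to -117.8°, crossing the antimeridian.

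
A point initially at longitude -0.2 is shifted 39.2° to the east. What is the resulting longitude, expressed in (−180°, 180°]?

Start at -0.2°; shift +39.2° → +39.0°.
+39.0° already lies in (−180°, 180°].

+39.0°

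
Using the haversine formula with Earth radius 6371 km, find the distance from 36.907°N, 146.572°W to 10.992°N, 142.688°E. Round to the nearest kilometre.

7569 km

Δλ = 142.688 − -146.572 = 289.260°; wrapped into (−180°, 180°]: -70.740°.
Δφ = 10.992 − 36.907 = -25.915°.
a = sin²(Δφ/2) + cos φ₁ · cos φ₂ · sin²(Δλ/2) = 0.313290.
c = 2·atan2(√a, √(1−a)) = 1.18810 rad → d = 6371·c ≈ 7569.41 km.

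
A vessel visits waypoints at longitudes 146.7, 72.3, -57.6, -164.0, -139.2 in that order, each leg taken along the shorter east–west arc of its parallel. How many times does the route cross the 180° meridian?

0

Leg 1: +146.7° → +72.3°, shortest Δλ = -74.4° (west) — does not cross 180°.
Leg 2: +72.3° → -57.6°, shortest Δλ = -129.9° (west) — does not cross 180°.
Leg 3: -57.6° → -164.0°, shortest Δλ = -106.4° (west) — does not cross 180°.
Leg 4: -164.0° → -139.2°, shortest Δλ = 24.8° (east) — does not cross 180°.
Total crossings: 0.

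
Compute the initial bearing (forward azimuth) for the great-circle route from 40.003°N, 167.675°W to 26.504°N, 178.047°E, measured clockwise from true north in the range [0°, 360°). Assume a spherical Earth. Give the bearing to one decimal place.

225.7°

Δλ = 178.047 − -167.675 = 345.722°; wrapped into (−180°, 180°]: -14.278°.
θ = atan2( sin Δλ · cos φ₂ , cos φ₁ · sin φ₂ − sin φ₁ · cos φ₂ · cos Δλ )
  = atan2(-0.22071, -0.21566) = -134.337° → normalised to [0°, 360°): 225.663°.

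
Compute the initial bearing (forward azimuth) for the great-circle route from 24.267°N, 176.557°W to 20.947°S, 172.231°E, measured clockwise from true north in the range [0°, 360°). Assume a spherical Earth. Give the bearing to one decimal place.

194.5°

Δλ = 172.231 − -176.557 = 348.788°; wrapped into (−180°, 180°]: -11.212°.
θ = atan2( sin Δλ · cos φ₂ , cos φ₁ · sin φ₂ − sin φ₁ · cos φ₂ · cos Δλ )
  = atan2(-0.18159, -0.70242) = -165.505° → normalised to [0°, 360°): 194.495°.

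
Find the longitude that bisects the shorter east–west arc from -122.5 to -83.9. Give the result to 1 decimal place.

Signed shortest Δλ from -122.5° to -83.9° is +38.6°.
Midpoint longitude = -122.5° + (+38.6°)/2 = -122.5° + 19.3° = -103.2°.

-103.2°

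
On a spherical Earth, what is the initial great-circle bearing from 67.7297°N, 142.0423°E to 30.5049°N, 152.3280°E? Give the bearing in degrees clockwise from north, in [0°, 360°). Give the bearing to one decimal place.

Δλ = 152.3280 − 142.0423 = 10.2857°.
θ = atan2( sin Δλ · cos φ₂ , cos φ₁ · sin φ₂ − sin φ₁ · cos φ₂ · cos Δλ )
  = atan2(0.15384, -0.59213) = 165.436° → normalised to [0°, 360°): 165.436°.

165.4°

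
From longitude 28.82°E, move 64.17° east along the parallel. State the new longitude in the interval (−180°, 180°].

Start at +28.82°; shift +64.17° → +92.99°.
+92.99° already lies in (−180°, 180°].

92.99°E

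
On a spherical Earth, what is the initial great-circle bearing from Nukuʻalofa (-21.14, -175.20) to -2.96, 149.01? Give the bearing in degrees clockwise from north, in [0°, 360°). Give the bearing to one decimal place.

Δλ = 149.01 − -175.20 = 324.21°; wrapped into (−180°, 180°]: -35.79°.
θ = atan2( sin Δλ · cos φ₂ , cos φ₁ · sin φ₂ − sin φ₁ · cos φ₂ · cos Δλ )
  = atan2(-0.58404, 0.24399) = -67.326° → normalised to [0°, 360°): 292.674°.

292.7°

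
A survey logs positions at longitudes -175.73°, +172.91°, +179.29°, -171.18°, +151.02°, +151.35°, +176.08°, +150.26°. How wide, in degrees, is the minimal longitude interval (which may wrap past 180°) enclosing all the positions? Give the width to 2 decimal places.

38.56°

Sort the longitudes: -175.73°, -171.18°, +150.26°, +151.02°, +151.35°, +172.91°, +176.08°, +179.29°.
Eastward gaps between consecutive values (wrapping around): 4.55°, 321.44°, 0.76°, 0.33°, 21.56°, 3.17°, 3.21°, 4.98°.
Largest gap = 321.44° ⇒ minimal covering band is its complement: 360° − 321.44° = 38.56°.
Band runs from +150.26° eastward to -171.18°, crossing the antimeridian.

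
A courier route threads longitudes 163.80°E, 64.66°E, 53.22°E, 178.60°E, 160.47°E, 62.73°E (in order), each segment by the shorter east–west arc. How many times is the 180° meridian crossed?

Leg 1: +163.80° → +64.66°, shortest Δλ = -99.14° (west) — does not cross 180°.
Leg 2: +64.66° → +53.22°, shortest Δλ = -11.44° (west) — does not cross 180°.
Leg 3: +53.22° → +178.60°, shortest Δλ = 125.38° (east) — does not cross 180°.
Leg 4: +178.60° → +160.47°, shortest Δλ = -18.13° (west) — does not cross 180°.
Leg 5: +160.47° → +62.73°, shortest Δλ = -97.74° (west) — does not cross 180°.
Total crossings: 0.

0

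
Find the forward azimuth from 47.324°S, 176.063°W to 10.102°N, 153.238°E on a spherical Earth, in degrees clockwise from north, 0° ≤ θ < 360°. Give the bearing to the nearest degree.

Δλ = 153.238 − -176.063 = 329.301°; wrapped into (−180°, 180°]: -30.699°.
θ = atan2( sin Δλ · cos φ₂ , cos φ₁ · sin φ₂ − sin φ₁ · cos φ₂ · cos Δλ )
  = atan2(-0.50261, 0.74126) = -34.139° → normalised to [0°, 360°): 325.861°.

326°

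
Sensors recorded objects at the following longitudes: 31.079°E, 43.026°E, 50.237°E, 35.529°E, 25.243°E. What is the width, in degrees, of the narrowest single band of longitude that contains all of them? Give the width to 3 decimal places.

24.994°

Sort the longitudes: +25.243°, +31.079°, +35.529°, +43.026°, +50.237°.
Eastward gaps between consecutive values (wrapping around): 5.836°, 4.450°, 7.497°, 7.211°, 335.006°.
Largest gap = 335.006° ⇒ minimal covering band is its complement: 360° − 335.006° = 24.994°.
Band runs from +25.243° eastward to +50.237°.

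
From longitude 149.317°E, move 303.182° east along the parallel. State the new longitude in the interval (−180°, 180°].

92.499°E

Start at +149.317°; shift +303.182° → +452.499°.
+452.499° lies outside (−180°, 180°]; subtract 360° → +92.499°.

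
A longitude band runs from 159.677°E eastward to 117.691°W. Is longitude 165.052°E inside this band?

Yes

Band width going east from +159.677° to -117.691°: ((-117.691 − 159.677) mod 360) = 82.632°.
Offset of +165.052° east of the west edge: ((165.052 − 159.677) mod 360) = 5.375°.
5.375° ≤ 82.632° ⇒ inside.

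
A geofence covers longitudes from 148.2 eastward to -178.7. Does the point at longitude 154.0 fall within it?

Band width going east from +148.2° to -178.7°: ((-178.7 − 148.2) mod 360) = 33.1°.
Offset of +154.0° east of the west edge: ((154.0 − 148.2) mod 360) = 5.8°.
5.8° ≤ 33.1° ⇒ inside.

Yes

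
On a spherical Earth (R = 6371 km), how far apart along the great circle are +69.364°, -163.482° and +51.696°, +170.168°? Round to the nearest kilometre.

Δλ = 170.168 − -163.482 = 333.650°; wrapped into (−180°, 180°]: -26.350°.
Δφ = 51.696 − 69.364 = -17.668°.
a = sin²(Δφ/2) + cos φ₁ · cos φ₂ · sin²(Δλ/2) = 0.034933.
c = 2·atan2(√a, √(1−a)) = 0.37602 rad → d = 6371·c ≈ 2395.61 km.

2396 km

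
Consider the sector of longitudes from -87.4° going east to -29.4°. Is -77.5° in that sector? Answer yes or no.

Band width going east from -87.4° to -29.4°: ((-29.4 − -87.4) mod 360) = 58.0°.
Offset of -77.5° east of the west edge: ((-77.5 − -87.4) mod 360) = 9.9°.
9.9° ≤ 58.0° ⇒ inside.

Yes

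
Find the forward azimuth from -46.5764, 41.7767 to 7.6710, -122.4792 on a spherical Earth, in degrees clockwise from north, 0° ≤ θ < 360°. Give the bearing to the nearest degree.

Δλ = -122.4792 − 41.7767 = -164.2559°.
θ = atan2( sin Δλ · cos φ₂ , cos φ₁ · sin φ₂ − sin φ₁ · cos φ₂ · cos Δλ )
  = atan2(-0.26891, -0.60103) = -155.895° → normalised to [0°, 360°): 204.105°.

204°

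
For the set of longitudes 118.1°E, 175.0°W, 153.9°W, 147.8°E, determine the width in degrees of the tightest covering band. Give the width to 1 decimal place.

88.0°

Sort the longitudes: -175.0°, -153.9°, +118.1°, +147.8°.
Eastward gaps between consecutive values (wrapping around): 21.1°, 272.0°, 29.7°, 37.2°.
Largest gap = 272.0° ⇒ minimal covering band is its complement: 360° − 272.0° = 88.0°.
Band runs from +118.1° eastward to -153.9°, crossing the antimeridian.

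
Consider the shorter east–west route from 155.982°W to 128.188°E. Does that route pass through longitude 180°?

Naïve |128.188 − -155.982| = 284.17° > 180°, so the shorter arc goes the other way round — across 180°.
Signed shortest Δλ = ((128.188 − -155.982 + 180) mod 360) − 180 = -75.83°.
Going west by 75.83° from -155.982° passes through 180° before reaching +128.188°.

Yes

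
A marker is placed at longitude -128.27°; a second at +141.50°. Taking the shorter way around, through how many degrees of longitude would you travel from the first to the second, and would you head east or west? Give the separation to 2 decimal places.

90.23° west

Raw difference: 141.50 − -128.27 = 269.77°.
Normalise into (−180°, 180°]: 269.77° − 360° = -90.23°.
Negative ⇒ the second point lies to the west; separation 90.23°.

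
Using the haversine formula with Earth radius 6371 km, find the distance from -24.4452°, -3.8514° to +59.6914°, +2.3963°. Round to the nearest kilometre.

Δλ = 2.3963 − -3.8514 = 6.2477°.
Δφ = 59.6914 − -24.4452 = 84.1366°.
a = sin²(Δφ/2) + cos φ₁ · cos φ₂ · sin²(Δλ/2) = 0.450286.
c = 2·atan2(√a, √(1−a)) = 1.47120 rad → d = 6371·c ≈ 9373.04 km.

9373 km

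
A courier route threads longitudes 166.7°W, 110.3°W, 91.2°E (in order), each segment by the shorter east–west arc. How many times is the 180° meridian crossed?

Leg 1: -166.7° → -110.3°, shortest Δλ = 56.4° (east) — does not cross 180°.
Leg 2: -110.3° → +91.2°, shortest Δλ = -158.5° (west) — crosses 180°.
Total crossings: 1.

1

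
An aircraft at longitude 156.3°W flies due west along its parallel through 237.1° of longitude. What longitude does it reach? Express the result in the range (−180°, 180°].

33.4°W

Start at -156.3°; shift −237.1° → -393.4°.
-393.4° lies outside (−180°, 180°]; add 360° → -33.4°.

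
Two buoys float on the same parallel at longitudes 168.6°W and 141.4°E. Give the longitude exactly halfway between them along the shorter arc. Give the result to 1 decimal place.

166.4°E

Signed shortest Δλ from -168.6° to +141.4° is -50.0°.
Midpoint longitude = -168.6° + (-50.0°)/2 = -168.6° − 25.0° = -193.6°.
Normalise into (−180°, 180°]: +166.4°.
(The naïve average (-168.6 + +141.4)/2 = -13.6° is on the wrong side of the globe.)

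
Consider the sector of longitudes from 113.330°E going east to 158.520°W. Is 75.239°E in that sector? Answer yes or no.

Band width going east from +113.330° to -158.520°: ((-158.520 − 113.330) mod 360) = 88.150°.
Offset of +75.239° east of the west edge: ((75.239 − 113.330) mod 360) = 321.909°.
321.909° > 88.150° ⇒ outside.

No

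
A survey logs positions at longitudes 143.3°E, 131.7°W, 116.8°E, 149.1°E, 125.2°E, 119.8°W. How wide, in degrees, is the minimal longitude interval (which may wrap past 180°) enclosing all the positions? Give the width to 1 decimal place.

Sort the longitudes: -131.7°, -119.8°, +116.8°, +125.2°, +143.3°, +149.1°.
Eastward gaps between consecutive values (wrapping around): 11.9°, 236.6°, 8.4°, 18.1°, 5.8°, 79.2°.
Largest gap = 236.6° ⇒ minimal covering band is its complement: 360° − 236.6° = 123.4°.
Band runs from +116.8° eastward to -119.8°, crossing the antimeridian.

123.4°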